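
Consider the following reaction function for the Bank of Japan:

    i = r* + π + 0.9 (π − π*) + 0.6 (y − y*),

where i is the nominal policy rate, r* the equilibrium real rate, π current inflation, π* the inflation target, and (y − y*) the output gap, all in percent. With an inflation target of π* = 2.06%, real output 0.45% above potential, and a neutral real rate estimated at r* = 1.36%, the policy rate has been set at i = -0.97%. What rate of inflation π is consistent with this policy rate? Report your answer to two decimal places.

Output 0.45% above potential → (y − y*) = 0.45.
Collecting π: i = r* + (1 + 0.9) π − 0.9 π* + 0.6 (y − y*)
1.9 π = -0.97 − 1.36 + 0.9 × 2.06 − 0.6 × 0.45 = -0.746
π = -0.746 / 1.9 = -0.39

-0.39%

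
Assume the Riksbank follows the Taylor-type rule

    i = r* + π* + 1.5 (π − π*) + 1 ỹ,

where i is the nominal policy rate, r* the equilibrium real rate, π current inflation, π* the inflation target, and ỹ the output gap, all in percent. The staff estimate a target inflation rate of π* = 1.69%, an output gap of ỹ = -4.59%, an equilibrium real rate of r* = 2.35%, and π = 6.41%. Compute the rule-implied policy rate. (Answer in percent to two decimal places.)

6.53%

i = 2.35 + 1.69 + 1.5 × (6.41 − 1.69) + 1 × (-4.59)
   = 2.35 + 1.69 + 7.08 − 4.59 = 6.53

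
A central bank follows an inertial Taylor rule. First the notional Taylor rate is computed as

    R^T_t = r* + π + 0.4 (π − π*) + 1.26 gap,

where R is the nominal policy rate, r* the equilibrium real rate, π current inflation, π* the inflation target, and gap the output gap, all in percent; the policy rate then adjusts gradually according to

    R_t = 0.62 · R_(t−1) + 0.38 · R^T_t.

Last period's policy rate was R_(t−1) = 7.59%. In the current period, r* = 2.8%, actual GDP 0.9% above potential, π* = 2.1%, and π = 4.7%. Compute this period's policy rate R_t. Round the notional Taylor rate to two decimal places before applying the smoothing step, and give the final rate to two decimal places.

8.38%

Output 0.9% above potential → gap = 0.9.
R^T_t = 2.8 + 4.7 + 0.4 × (4.7 − 2.1) + 1.26 × 0.9
   = 2.8 + 4.7 + 1.04 + 1.134 = 9.67
R_t = 0.62 × 7.59 + 0.38 × 9.67 = 4.7058 + 3.6746 = 8.38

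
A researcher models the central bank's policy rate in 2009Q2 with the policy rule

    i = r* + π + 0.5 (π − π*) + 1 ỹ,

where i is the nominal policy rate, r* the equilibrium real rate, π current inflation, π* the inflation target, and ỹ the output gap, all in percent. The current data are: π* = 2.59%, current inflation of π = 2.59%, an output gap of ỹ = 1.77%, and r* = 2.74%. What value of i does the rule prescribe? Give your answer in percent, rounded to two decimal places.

i = 2.74 + 2.59 + 0.5 × (2.59 − 2.59) + 1 × 1.77
   = 2.74 + 2.59 + 0 + 1.77 = 7.10

7.10%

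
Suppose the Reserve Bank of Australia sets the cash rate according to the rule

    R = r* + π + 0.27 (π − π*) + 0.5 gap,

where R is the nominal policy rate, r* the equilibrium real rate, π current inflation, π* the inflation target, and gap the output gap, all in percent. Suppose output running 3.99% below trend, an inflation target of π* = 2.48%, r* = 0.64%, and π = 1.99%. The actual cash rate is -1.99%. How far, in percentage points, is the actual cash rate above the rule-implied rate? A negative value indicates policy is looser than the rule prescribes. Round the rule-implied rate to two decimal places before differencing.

Output 3.99% below potential → gap = -3.99.
R = 0.64 + 1.99 + 0.27 × (1.99 − 2.48) + 0.5 × (-3.99)
   = 0.64 + 1.99 − 0.1323 − 1.995 = 0.50
Deviation = -1.99 − 0.50 = -2.49 pp.

-2.49 pp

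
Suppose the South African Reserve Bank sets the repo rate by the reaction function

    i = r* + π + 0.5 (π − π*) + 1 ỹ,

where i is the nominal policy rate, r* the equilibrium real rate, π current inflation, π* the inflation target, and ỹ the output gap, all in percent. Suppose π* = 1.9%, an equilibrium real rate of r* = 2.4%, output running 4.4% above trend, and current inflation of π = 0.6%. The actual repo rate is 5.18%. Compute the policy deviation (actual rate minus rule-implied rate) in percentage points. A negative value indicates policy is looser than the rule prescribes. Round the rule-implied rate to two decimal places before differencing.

-1.57 pp

Output 4.4% above potential → ỹ = 4.4.
i = 2.4 + 0.6 + 0.5 × (0.6 − 1.9) + 1 × 4.4
   = 2.4 + 0.6 − 0.65 + 4.4 = 6.75
Deviation = 5.18 − 6.75 = -1.57 pp.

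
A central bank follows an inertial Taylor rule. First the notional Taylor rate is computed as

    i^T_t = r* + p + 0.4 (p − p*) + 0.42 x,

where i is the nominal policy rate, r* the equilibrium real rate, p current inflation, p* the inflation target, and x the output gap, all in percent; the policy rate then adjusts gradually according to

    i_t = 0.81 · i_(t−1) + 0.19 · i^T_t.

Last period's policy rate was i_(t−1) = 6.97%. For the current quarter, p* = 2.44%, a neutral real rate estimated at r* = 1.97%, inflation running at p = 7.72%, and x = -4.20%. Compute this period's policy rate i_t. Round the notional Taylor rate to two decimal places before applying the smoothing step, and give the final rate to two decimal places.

i^T_t = 1.97 + 7.72 + 0.4 × (7.72 − 2.44) + 0.42 × (-4.20)
   = 1.97 + 7.72 + 2.112 − 1.764 = 10.04
i_t = 0.81 × 6.97 + 0.19 × 10.04 = 5.6457 + 1.9076 = 7.55

7.55%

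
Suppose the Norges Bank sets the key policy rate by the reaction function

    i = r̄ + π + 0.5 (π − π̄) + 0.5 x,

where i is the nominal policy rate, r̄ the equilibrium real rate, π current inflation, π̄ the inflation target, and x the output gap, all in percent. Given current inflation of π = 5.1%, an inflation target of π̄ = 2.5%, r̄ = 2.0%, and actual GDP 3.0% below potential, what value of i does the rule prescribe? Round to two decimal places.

Output 3.0% below potential → x = -3.0.
i = 2.0 + 5.1 + 0.5 × (5.1 − 2.5) + 0.5 × (-3.0)
   = 2.0 + 5.1 + 1.3 − 1.5 = 6.90

6.90%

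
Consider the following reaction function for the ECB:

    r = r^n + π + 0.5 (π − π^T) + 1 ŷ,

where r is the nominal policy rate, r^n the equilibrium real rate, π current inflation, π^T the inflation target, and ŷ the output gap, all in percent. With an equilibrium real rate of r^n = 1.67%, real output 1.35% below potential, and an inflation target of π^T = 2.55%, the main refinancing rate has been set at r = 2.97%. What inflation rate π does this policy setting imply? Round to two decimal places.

2.62%

Output 1.35% below potential → ŷ = -1.35.
Collecting π: r = r^n + (1 + 0.5) π − 0.5 π^T + 1 ŷ
1.5 π = 2.97 − 1.67 + 0.5 × 2.55 − 1 × (-1.35) = 3.925
π = 3.925 / 1.5 = 2.62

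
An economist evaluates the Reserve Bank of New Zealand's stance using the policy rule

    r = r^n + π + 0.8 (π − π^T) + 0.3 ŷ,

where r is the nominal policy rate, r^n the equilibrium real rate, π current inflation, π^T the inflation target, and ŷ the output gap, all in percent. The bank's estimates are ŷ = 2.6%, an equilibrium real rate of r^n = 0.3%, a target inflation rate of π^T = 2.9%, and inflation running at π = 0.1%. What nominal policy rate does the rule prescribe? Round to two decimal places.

r = 0.3 + 0.1 + 0.8 × (0.1 − 2.9) + 0.3 × 2.6
   = 0.3 + 0.1 − 2.24 + 0.78 = -1.06

-1.06%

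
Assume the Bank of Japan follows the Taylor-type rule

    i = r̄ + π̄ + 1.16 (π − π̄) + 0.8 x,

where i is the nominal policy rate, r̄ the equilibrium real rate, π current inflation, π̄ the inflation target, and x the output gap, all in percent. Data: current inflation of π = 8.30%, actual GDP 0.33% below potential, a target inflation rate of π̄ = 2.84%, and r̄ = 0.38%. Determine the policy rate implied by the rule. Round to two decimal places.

9.29%

Output 0.33% below potential → x = -0.33.
i = 0.38 + 2.84 + 1.16 × (8.30 − 2.84) + 0.8 × (-0.33)
   = 0.38 + 2.84 + 6.3336 − 0.264 = 9.29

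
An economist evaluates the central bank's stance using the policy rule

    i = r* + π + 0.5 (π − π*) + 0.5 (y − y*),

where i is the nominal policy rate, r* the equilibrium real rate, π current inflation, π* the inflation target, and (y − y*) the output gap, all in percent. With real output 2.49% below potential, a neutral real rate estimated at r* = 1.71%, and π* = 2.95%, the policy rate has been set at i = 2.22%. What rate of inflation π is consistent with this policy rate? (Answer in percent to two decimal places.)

Output 2.49% below potential → (y − y*) = -2.49.
Collecting π: i = r* + (1 + 0.5) π − 0.5 π* + 0.5 (y − y*)
1.5 π = 2.22 − 1.71 + 0.5 × 2.95 − 0.5 × (-2.49) = 3.23
π = 3.23 / 1.5 = 2.15

2.15%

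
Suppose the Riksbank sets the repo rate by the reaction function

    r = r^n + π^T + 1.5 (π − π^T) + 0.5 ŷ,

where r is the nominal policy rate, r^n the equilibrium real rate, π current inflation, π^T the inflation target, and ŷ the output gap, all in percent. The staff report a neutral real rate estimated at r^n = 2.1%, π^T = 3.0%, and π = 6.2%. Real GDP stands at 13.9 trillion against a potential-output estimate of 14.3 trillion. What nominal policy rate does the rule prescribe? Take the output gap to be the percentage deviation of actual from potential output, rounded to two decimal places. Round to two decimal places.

Output gap = 100 × (13.9 − 14.3) / 14.3 = -2.80%.
r = 2.10 + 3.00 + 1.5 × (6.20 − 3.00) + 0.5 × (-2.80)
   = 2.10 + 3 + 4.8 − 1.4 = 8.50

8.50%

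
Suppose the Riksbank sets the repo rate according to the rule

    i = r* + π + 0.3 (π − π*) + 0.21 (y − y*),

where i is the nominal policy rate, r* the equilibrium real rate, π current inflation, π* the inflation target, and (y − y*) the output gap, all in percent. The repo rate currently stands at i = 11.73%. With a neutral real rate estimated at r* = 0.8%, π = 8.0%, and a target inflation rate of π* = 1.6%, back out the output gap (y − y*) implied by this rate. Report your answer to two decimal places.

0.21 (y − y*) = 11.73 − 0.8 − 8.0 − 0.3 × (8.0 − 1.6) = 1.01
(y − y*) = 1.01 / 0.21 = 4.81

4.81%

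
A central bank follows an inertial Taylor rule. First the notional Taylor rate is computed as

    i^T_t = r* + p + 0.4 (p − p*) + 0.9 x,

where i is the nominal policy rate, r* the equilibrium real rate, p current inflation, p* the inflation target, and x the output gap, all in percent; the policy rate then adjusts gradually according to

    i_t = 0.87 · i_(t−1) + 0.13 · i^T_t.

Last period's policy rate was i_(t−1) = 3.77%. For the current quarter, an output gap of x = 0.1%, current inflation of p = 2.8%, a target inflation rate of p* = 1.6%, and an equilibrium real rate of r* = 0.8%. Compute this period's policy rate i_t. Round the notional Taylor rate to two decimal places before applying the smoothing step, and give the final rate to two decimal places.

3.82%

i^T_t = 0.8 + 2.8 + 0.4 × (2.8 − 1.6) + 0.9 × 0.1
   = 0.8 + 2.8 + 0.48 + 0.09 = 4.17
i_t = 0.87 × 3.77 + 0.13 × 4.17 = 3.2799 + 0.5421 = 3.82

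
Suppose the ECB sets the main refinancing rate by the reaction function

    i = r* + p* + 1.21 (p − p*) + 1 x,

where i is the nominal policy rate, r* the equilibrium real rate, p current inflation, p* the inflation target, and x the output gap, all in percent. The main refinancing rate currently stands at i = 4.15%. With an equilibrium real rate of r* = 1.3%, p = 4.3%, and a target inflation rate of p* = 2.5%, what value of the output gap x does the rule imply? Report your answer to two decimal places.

1 x = 4.15 − 1.3 − 2.5 − 1.21 × (4.3 − 2.5) = -1.828
x = -1.828 / 1 = -1.83

-1.83%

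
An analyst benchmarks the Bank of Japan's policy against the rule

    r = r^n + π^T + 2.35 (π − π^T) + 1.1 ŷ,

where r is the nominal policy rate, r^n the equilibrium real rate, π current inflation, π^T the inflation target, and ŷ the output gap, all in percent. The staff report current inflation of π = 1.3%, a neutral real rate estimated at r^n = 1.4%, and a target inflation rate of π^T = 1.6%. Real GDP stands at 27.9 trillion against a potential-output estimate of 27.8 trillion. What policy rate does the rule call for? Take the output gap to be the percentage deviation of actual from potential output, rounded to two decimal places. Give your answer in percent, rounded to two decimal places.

Output gap = 100 × (27.9 − 27.8) / 27.8 = 0.36%.
r = 1.40 + 1.60 + 2.35 × (1.30 − 1.60) + 1.1 × 0.36
   = 1.40 + 1.6 − 0.705 + 0.396 = 2.69

2.69%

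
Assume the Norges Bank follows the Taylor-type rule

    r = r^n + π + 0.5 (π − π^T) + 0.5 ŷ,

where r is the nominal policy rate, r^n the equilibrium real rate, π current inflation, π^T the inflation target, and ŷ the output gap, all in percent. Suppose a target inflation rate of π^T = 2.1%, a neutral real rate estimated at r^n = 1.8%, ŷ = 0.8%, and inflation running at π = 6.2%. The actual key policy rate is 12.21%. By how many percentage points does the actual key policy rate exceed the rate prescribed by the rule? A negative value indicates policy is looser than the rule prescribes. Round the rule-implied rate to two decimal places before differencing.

r = 1.8 + 6.2 + 0.5 × (6.2 − 2.1) + 0.5 × 0.8
   = 1.8 + 6.2 + 2.05 + 0.4 = 10.45
Deviation = 12.21 − 10.45 = 1.76 pp.

1.76 pp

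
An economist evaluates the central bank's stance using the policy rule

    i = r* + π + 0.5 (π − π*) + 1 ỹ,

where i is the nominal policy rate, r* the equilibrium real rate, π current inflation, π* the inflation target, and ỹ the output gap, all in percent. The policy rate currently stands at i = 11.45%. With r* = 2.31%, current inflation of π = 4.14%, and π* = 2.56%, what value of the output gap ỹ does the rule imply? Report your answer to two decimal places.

1 ỹ = 11.45 − 2.31 − 4.14 − 0.5 × (4.14 − 2.56) = 4.21
ỹ = 4.21 / 1 = 4.21

4.21%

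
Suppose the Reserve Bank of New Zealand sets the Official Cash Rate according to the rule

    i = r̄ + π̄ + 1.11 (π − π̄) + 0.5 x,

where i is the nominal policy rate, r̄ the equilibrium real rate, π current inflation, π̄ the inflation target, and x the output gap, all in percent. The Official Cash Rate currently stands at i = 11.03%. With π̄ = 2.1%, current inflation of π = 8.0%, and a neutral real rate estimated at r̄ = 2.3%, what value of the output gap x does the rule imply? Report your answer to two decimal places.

0.5 x = 11.03 − 2.3 − 2.1 − 1.11 × (8.0 − 2.1) = 0.081
x = 0.081 / 0.5 = 0.16

0.16%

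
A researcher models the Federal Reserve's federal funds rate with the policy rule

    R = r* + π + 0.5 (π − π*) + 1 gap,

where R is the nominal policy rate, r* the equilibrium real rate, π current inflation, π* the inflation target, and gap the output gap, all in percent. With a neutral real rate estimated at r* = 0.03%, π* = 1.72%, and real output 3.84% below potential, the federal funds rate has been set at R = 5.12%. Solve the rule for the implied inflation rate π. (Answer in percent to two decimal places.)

Output 3.84% below potential → gap = -3.84.
Collecting π: R = r* + (1 + 0.5) π − 0.5 π* + 1 gap
1.5 π = 5.12 − 0.03 + 0.5 × 1.72 − 1 × (-3.84) = 9.79
π = 9.79 / 1.5 = 6.53

6.53%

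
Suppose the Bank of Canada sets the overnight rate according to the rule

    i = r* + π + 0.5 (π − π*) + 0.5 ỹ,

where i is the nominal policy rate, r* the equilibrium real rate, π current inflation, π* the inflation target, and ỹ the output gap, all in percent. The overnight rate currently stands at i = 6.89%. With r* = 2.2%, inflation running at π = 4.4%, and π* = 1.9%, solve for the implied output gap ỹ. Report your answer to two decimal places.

0.5 ỹ = 6.89 − 2.2 − 4.4 − 0.5 × (4.4 − 1.9) = -0.96
ỹ = -0.96 / 0.5 = -1.92

-1.92%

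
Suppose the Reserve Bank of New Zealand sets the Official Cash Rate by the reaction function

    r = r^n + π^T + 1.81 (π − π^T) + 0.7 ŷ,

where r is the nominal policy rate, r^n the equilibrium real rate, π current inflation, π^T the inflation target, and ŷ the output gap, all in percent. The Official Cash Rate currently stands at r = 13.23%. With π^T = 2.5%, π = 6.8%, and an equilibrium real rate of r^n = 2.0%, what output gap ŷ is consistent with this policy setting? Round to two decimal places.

1.35%

0.7 ŷ = 13.23 − 2.0 − 2.5 − 1.81 × (6.8 − 2.5) = 0.947
ŷ = 0.947 / 0.7 = 1.35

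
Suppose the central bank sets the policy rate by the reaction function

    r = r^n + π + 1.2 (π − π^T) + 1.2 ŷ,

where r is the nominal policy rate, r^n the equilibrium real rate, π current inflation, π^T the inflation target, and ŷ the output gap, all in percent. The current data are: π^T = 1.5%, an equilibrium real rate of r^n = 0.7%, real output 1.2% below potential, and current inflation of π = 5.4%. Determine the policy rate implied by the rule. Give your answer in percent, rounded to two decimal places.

9.34%

Output 1.2% below potential → ŷ = -1.2.
r = 0.7 + 5.4 + 1.2 × (5.4 − 1.5) + 1.2 × (-1.2)
   = 0.7 + 5.4 + 4.68 − 1.44 = 9.34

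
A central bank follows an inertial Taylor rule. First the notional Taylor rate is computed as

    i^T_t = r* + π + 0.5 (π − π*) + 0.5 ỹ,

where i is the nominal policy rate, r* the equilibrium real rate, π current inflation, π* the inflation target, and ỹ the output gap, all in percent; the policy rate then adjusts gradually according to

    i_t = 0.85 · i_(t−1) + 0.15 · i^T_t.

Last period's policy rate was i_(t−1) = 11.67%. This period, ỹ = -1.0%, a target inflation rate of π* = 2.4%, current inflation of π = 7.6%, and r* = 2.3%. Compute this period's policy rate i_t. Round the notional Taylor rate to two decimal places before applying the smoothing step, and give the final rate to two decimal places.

i^T_t = 2.3 + 7.6 + 0.5 × (7.6 − 2.4) + 0.5 × (-1.0)
   = 2.3 + 7.6 + 2.6 − 0.5 = 12.00
i_t = 0.85 × 11.67 + 0.15 × 12.00 = 9.9195 + 1.8 = 11.72

11.72%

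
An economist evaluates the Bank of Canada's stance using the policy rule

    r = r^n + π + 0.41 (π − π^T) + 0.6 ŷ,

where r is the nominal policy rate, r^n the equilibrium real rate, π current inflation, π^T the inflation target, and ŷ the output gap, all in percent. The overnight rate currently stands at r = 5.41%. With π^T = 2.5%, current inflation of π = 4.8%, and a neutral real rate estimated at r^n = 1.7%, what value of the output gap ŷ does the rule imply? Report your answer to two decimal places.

0.6 ŷ = 5.41 − 1.7 − 4.8 − 0.41 × (4.8 − 2.5) = -2.033
ŷ = -2.033 / 0.6 = -3.39

-3.39%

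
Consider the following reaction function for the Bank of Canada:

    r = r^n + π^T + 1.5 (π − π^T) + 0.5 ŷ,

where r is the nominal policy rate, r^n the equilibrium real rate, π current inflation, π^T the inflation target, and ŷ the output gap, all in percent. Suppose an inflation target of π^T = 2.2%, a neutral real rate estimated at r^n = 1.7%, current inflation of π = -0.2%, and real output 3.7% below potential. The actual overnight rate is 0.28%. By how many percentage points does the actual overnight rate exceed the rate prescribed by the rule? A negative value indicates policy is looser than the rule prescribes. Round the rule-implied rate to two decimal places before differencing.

Output 3.7% below potential → ŷ = -3.7.
r = 1.7 + 2.2 + 1.5 × (-0.2 − 2.2) + 0.5 × (-3.7)
   = 1.7 + 2.2 − 3.6 − 1.85 = -1.55
Deviation = 0.28 − (-1.55) = 1.83 pp.

1.83 pp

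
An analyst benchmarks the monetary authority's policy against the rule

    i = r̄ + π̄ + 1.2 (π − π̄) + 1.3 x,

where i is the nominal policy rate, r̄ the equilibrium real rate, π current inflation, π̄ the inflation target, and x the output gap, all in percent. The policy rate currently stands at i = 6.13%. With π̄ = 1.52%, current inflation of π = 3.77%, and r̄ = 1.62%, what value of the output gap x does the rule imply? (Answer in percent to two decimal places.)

0.22%

1.3 x = 6.13 − 1.62 − 1.52 − 1.2 × (3.77 − 1.52) = 0.29
x = 0.29 / 1.3 = 0.22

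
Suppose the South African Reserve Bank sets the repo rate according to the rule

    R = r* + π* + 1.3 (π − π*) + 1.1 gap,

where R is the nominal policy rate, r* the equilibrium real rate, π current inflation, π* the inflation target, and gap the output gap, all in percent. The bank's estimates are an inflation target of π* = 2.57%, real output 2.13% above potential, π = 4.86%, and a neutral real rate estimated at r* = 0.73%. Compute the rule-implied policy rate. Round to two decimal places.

8.62%

Output 2.13% above potential → gap = 2.13.
R = 0.73 + 2.57 + 1.3 × (4.86 − 2.57) + 1.1 × 2.13
   = 0.73 + 2.57 + 2.977 + 2.343 = 8.62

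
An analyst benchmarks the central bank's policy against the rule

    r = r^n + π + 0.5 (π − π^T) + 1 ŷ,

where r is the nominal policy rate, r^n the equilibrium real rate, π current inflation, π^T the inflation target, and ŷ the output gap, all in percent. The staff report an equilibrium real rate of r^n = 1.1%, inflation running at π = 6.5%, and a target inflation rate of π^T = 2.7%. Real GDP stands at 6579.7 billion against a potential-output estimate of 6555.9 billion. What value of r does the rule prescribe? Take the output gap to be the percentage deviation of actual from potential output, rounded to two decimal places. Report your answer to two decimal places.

9.86%

Output gap = 100 × (6579.7 − 6555.9) / 6555.9 = 0.36%.
r = 1.10 + 6.50 + 0.5 × (6.50 − 2.70) + 1 × 0.36
   = 1.10 + 6.5 + 1.9 + 0.36 = 9.86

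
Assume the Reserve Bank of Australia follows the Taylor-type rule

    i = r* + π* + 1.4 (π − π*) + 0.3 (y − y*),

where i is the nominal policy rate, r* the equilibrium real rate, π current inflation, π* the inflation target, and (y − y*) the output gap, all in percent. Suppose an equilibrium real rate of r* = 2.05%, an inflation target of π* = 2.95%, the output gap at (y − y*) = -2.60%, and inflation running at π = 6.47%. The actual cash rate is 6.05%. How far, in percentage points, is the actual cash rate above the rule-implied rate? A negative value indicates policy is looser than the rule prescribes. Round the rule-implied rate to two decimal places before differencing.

-3.10 pp

i = 2.05 + 2.95 + 1.4 × (6.47 − 2.95) + 0.3 × (-2.60)
   = 2.05 + 2.95 + 4.928 − 0.78 = 9.15
Deviation = 6.05 − 9.15 = -3.10 pp.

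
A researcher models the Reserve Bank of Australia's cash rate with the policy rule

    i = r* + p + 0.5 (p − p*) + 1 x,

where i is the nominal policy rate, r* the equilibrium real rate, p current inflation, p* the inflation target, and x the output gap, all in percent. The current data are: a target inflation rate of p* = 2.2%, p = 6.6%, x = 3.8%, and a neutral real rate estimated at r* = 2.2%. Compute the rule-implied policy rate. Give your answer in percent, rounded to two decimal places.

i = 2.2 + 6.6 + 0.5 × (6.6 − 2.2) + 1 × 3.8
   = 2.2 + 6.6 + 2.2 + 3.8 = 14.80

14.80%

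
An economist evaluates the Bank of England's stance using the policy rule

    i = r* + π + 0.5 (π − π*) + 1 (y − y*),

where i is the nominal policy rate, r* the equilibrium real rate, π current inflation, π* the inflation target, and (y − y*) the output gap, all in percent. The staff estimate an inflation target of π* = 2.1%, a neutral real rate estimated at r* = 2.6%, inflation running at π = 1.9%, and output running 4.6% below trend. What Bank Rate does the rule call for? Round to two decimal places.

-0.20%

Output 4.6% below potential → (y − y*) = -4.6.
i = 2.6 + 1.9 + 0.5 × (1.9 − 2.1) + 1 × (-4.6)
   = 2.6 + 1.9 − 0.1 − 4.6 = -0.20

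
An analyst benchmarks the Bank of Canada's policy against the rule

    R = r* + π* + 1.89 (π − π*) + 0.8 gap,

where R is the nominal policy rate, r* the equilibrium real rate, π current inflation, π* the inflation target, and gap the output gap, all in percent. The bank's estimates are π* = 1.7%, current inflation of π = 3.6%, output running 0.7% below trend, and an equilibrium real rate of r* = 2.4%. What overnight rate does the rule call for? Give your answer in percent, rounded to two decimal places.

Output 0.7% below potential → gap = -0.7.
R = 2.4 + 1.7 + 1.89 × (3.6 − 1.7) + 0.8 × (-0.7)
   = 2.4 + 1.7 + 3.591 − 0.56 = 7.13

7.13%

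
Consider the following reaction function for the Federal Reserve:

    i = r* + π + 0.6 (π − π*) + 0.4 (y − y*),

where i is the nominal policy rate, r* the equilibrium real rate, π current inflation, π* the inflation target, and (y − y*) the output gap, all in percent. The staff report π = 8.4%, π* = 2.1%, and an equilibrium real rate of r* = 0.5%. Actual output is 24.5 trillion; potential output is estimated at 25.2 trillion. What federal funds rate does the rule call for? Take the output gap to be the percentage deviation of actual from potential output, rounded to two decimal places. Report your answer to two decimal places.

11.57%

Output gap = 100 × (24.5 − 25.2) / 25.2 = -2.78%.
i = 0.50 + 8.40 + 0.6 × (8.40 − 2.10) + 0.4 × (-2.78)
   = 0.50 + 8.4 + 3.78 − 1.112 = 11.57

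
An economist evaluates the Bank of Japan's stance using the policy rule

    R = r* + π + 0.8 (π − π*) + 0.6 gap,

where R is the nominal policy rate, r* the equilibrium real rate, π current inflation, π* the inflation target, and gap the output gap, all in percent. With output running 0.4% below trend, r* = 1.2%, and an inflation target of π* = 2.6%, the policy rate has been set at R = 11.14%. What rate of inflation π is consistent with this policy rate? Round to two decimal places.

6.81%

Output 0.4% below potential → gap = -0.4.
Collecting π: R = r* + (1 + 0.8) π − 0.8 π* + 0.6 gap
1.8 π = 11.14 − 1.2 + 0.8 × 2.6 − 0.6 × (-0.4) = 12.26
π = 12.26 / 1.8 = 6.81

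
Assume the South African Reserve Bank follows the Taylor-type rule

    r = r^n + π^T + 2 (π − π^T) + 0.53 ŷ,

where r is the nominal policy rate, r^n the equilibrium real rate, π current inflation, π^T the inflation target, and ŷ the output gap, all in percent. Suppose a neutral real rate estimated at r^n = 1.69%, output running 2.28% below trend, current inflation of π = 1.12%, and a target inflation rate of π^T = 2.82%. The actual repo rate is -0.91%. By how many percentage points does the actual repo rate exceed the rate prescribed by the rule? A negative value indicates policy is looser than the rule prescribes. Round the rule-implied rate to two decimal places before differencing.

-0.81 pp

Output 2.28% below potential → ŷ = -2.28.
r = 1.69 + 2.82 + 2 × (1.12 − 2.82) + 0.53 × (-2.28)
   = 1.69 + 2.82 − 3.4 − 1.2084 = -0.10
Deviation = -0.91 − (-0.10) = -0.81 pp.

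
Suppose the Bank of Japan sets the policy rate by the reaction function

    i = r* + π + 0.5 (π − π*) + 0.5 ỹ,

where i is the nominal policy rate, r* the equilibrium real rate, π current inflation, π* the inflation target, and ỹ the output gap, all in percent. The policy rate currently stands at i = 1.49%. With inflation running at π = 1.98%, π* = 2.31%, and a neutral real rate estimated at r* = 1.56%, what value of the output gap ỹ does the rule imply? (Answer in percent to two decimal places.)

0.5 ỹ = 1.49 − 1.56 − 1.98 − 0.5 × (1.98 − 2.31) = -1.885
ỹ = -1.885 / 0.5 = -3.77

-3.77%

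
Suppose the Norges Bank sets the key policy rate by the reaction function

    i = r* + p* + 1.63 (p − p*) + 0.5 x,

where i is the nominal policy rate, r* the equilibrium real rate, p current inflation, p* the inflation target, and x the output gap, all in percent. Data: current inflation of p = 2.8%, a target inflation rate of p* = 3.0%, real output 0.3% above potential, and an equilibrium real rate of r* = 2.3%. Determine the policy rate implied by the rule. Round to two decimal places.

Output 0.3% above potential → x = 0.3.
i = 2.3 + 3.0 + 1.63 × (2.8 − 3.0) + 0.5 × 0.3
   = 2.3 + 3 − 0.326 + 0.15 = 5.12

5.12%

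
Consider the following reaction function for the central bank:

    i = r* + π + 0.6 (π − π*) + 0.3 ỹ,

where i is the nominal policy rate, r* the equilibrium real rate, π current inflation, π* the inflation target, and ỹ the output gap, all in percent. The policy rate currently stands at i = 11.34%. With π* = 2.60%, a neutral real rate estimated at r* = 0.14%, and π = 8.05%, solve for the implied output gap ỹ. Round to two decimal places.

-0.40%

0.3 ỹ = 11.34 − 0.14 − 8.05 − 0.6 × (8.05 − 2.60) = -0.12
ỹ = -0.12 / 0.3 = -0.40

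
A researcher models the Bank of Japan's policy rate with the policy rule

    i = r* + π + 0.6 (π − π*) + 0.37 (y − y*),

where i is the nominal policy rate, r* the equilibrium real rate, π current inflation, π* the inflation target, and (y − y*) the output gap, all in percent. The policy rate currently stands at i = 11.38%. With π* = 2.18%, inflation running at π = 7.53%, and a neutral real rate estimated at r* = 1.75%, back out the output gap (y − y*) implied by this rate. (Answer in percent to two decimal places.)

0.37 (y − y*) = 11.38 − 1.75 − 7.53 − 0.6 × (7.53 − 2.18) = -1.11
(y − y*) = -1.11 / 0.37 = -3.00

-3.00%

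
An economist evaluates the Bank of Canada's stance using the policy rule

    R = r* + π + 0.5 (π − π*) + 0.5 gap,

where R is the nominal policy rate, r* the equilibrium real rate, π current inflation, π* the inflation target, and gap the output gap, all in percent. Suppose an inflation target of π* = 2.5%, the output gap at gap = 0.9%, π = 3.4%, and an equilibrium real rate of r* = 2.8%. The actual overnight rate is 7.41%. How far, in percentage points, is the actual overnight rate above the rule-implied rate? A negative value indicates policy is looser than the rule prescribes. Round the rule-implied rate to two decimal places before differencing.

R = 2.8 + 3.4 + 0.5 × (3.4 − 2.5) + 0.5 × 0.9
   = 2.8 + 3.4 + 0.45 + 0.45 = 7.10
Deviation = 7.41 − 7.10 = 0.31 pp.

0.31 pp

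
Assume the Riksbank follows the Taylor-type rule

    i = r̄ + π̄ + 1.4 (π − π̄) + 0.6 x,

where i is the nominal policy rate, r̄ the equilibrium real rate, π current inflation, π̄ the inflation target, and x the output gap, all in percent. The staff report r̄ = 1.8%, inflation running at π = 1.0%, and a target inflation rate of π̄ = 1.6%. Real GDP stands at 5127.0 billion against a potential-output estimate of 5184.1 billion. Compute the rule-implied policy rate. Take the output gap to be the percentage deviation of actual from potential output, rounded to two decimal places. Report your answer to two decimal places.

1.90%

Output gap = 100 × (5127.0 − 5184.1) / 5184.1 = -1.10%.
i = 1.80 + 1.60 + 1.4 × (1.00 − 1.60) + 0.6 × (-1.10)
   = 1.80 + 1.6 − 0.84 − 0.66 = 1.90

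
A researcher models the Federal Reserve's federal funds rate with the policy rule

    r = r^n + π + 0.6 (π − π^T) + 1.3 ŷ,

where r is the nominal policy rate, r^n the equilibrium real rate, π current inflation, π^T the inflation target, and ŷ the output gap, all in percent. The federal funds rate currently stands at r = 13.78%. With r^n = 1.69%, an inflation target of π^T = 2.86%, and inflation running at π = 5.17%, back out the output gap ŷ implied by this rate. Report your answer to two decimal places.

4.26%

1.3 ŷ = 13.78 − 1.69 − 5.17 − 0.6 × (5.17 − 2.86) = 5.534
ŷ = 5.534 / 1.3 = 4.26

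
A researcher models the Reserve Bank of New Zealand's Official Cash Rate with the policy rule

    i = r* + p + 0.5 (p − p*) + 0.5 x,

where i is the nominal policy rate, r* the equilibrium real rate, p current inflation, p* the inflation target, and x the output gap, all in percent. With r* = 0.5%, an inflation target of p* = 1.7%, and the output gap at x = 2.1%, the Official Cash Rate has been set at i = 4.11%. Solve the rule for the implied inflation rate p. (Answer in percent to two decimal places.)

Collecting p: i = r* + (1 + 0.5) p − 0.5 p* + 0.5 x
1.5 p = 4.11 − 0.5 + 0.5 × 1.7 − 0.5 × 2.1 = 3.41
p = 3.41 / 1.5 = 2.27

2.27%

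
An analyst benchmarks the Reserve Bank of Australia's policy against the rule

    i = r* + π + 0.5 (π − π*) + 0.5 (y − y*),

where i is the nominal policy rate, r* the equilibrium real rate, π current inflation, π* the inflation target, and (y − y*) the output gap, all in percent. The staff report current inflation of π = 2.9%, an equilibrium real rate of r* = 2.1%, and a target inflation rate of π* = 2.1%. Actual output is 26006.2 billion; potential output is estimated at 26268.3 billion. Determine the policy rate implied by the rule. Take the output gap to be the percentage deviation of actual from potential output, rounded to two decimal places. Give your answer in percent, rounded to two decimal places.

4.90%

Output gap = 100 × (26006.2 − 26268.3) / 26268.3 = -1.00%.
i = 2.10 + 2.90 + 0.5 × (2.90 − 2.10) + 0.5 × (-1.00)
   = 2.10 + 2.9 + 0.4 − 0.5 = 4.90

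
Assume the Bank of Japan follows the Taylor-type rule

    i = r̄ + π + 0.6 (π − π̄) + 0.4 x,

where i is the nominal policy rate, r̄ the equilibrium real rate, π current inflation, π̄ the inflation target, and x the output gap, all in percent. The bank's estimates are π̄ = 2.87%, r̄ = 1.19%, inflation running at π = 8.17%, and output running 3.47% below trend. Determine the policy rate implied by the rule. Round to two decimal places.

11.15%

Output 3.47% below potential → x = -3.47.
i = 1.19 + 8.17 + 0.6 × (8.17 − 2.87) + 0.4 × (-3.47)
   = 1.19 + 8.17 + 3.18 − 1.388 = 11.15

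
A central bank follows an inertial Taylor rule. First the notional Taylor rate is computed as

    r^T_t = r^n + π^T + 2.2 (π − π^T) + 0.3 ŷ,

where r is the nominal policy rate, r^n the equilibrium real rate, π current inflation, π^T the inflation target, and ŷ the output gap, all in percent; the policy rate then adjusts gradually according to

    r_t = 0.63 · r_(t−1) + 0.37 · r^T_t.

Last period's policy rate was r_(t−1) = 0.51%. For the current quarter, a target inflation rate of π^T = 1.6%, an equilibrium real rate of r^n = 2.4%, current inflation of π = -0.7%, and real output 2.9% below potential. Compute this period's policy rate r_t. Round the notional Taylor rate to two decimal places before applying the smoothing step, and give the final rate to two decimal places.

Output 2.9% below potential → ŷ = -2.9.
r^T_t = 2.4 + 1.6 + 2.2 × (-0.7 − 1.6) + 0.3 × (-2.9)
   = 2.4 + 1.6 − 5.06 − 0.87 = -1.93
r_t = 0.63 × 0.51 + 0.37 × (-1.93) = 0.3213 − 0.7141 = -0.39

-0.39%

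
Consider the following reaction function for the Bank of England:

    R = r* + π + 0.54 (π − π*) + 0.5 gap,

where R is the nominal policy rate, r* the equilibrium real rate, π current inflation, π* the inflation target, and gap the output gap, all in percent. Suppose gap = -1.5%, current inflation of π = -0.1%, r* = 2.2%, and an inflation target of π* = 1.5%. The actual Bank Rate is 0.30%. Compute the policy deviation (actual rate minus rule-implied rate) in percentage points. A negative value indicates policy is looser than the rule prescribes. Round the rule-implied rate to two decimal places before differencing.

R = 2.2 + (-0.1) + 0.54 × (-0.1 − 1.5) + 0.5 × (-1.5)
   = 2.2 − 0.1 − 0.864 − 0.75 = 0.49
Deviation = 0.30 − 0.49 = -0.19 pp.

-0.19 pp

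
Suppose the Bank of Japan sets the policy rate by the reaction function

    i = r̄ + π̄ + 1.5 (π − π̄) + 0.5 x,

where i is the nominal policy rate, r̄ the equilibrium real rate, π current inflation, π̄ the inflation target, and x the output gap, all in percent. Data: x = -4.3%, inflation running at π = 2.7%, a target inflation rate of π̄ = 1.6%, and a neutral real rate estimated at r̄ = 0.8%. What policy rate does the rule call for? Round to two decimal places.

i = 0.8 + 1.6 + 1.5 × (2.7 − 1.6) + 0.5 × (-4.3)
   = 0.8 + 1.6 + 1.65 − 2.15 = 1.90

1.90%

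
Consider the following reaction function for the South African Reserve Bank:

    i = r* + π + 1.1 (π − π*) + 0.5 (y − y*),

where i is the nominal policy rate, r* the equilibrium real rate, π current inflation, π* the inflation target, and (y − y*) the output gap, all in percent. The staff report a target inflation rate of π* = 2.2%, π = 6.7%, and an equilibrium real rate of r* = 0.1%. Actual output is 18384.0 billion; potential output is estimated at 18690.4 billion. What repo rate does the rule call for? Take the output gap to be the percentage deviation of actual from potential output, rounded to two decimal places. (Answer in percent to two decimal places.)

10.93%

Output gap = 100 × (18384.0 − 18690.4) / 18690.4 = -1.64%.
i = 0.10 + 6.70 + 1.1 × (6.70 − 2.20) + 0.5 × (-1.64)
   = 0.10 + 6.7 + 4.95 − 0.82 = 10.93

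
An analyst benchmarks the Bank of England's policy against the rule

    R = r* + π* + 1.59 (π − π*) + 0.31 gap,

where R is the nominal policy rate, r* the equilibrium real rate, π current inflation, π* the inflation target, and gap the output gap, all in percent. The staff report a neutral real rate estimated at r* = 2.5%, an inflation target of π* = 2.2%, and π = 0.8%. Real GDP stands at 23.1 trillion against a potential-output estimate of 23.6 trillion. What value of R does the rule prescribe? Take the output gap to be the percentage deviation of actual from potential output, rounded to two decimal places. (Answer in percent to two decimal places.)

1.82%

Output gap = 100 × (23.1 − 23.6) / 23.6 = -2.12%.
R = 2.50 + 2.20 + 1.59 × (0.80 − 2.20) + 0.31 × (-2.12)
   = 2.50 + 2.2 − 2.226 − 0.6572 = 1.82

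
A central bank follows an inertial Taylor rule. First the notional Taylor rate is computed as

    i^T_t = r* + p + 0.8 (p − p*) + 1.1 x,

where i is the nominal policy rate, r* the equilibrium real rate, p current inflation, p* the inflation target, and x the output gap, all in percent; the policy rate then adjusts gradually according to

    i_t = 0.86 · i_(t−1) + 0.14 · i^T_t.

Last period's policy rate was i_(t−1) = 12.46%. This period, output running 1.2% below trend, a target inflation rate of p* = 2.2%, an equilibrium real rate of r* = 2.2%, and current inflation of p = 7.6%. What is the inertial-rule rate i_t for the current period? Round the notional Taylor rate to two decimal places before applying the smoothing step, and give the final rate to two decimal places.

Output 1.2% below potential → x = -1.2.
i^T_t = 2.2 + 7.6 + 0.8 × (7.6 − 2.2) + 1.1 × (-1.2)
   = 2.2 + 7.6 + 4.32 − 1.32 = 12.80
i_t = 0.86 × 12.46 + 0.14 × 12.80 = 10.7156 + 1.792 = 12.51

12.51%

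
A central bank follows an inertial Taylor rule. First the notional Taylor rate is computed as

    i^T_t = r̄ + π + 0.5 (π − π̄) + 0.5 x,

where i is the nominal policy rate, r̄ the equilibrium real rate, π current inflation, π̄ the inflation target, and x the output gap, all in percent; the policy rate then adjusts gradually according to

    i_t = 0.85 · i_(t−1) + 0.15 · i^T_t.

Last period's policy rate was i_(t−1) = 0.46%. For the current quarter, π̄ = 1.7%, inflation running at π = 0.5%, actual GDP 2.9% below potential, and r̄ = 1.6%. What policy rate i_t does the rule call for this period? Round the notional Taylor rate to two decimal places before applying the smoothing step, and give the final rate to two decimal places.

0.40%

Output 2.9% below potential → x = -2.9.
i^T_t = 1.6 + 0.5 + 0.5 × (0.5 − 1.7) + 0.5 × (-2.9)
   = 1.6 + 0.5 − 0.6 − 1.45 = 0.05
i_t = 0.85 × 0.46 + 0.15 × 0.05 = 0.391 + 0.0075 = 0.40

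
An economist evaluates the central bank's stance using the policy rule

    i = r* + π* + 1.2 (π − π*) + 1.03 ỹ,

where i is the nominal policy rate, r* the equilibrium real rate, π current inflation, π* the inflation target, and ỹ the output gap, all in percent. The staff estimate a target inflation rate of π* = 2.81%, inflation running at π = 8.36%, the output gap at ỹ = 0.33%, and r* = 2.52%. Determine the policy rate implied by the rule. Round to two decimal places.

12.33%

i = 2.52 + 2.81 + 1.2 × (8.36 − 2.81) + 1.03 × 0.33
   = 2.52 + 2.81 + 6.66 + 0.3399 = 12.33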